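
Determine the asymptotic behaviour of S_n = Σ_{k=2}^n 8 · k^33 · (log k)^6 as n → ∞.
S_n ~ 4 · n^34 · (log n)^6 / 17

By integral comparison, S_n = ∫_1^n 8 · x^33 · (log x)^6 dx + O(n^33 · (log n)^6). For the integral, the leading term of ∫_1^n x^33 (log x)^6 dx is n^34/34 · (log n)^6 (by repeated integration by parts; each step lowers the log-exponent and produces a relatively O(1/log n) correction). Hence S_n ~ 4 · n^34 · (log n)^6 / 17.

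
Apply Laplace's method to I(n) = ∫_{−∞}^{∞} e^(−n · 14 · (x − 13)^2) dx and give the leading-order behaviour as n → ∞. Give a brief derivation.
I(n) = sqrt(π/(14n))

Here φ(x) = 14 · (x − 13)^2 has its unique minimum at x* = 13 with φ(x*) = 0 and φ''(x*) = 28. Laplace's method gives
  I(n) ~ e^(−n φ(x*)) · sqrt(2π / (n · φ''(x*))) = sqrt(2π / (28n)) = sqrt(π/(14n)).
This is exact: substituting u = (x − 13)·sqrt(14n) gives I(n) = (1/sqrt(14n)) ∫_{−∞}^{∞} e^(−u^2) du = sqrt(π/(14n)).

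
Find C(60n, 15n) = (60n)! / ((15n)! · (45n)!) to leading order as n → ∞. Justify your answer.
C(60n, 15n) ~ (256/27)^(15n) · sqrt(2/(3π·15n))

Write N = 15n. Apply Stirling to each factorial:
  (4N)! ~ sqrt(2π·4N) · (4N/e)^(4N),
  N! ~ sqrt(2π N) · (N/e)^N,
  (3N)! ~ sqrt(2π·3N) · (3N/e)^(3N).
The exponential factors combine to (4N)^(4N) / (N^N · (3N)^(3N)) = 4^(4N)/3^(3N) = (4^4/3^3)^N = (256/27)^N.
The square-root prefactors combine to sqrt(2π·4N) / (sqrt(2π N)·sqrt(2π·3N)) = sqrt(4 / (2π·3·N)) = sqrt(2/(3π·15n)).
Substituting N = 15n: C(60n, 15n) ~ (256/27)^(15n) · sqrt(2/(3π·15n)).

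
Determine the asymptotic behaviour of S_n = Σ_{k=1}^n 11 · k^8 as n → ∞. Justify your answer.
S_n ~ 11 · n^9 / 9

By integral comparison (Euler-Maclaurin), Σ_{k=1}^n 11 · k^8 = 11 · ∫_0^n x^8 dx + O(n^8) = 11 · n^9/9 + O(n^8). (Equivalently, Faulhaber's formula gives the same leading term.)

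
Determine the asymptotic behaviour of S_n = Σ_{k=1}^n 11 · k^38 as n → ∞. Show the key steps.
S_n ~ 11 · n^39 / 39

By integral comparison (Euler-Maclaurin), Σ_{k=1}^n 11 · k^38 = 11 · ∫_0^n x^38 dx + O(n^38) = 11 · n^39/39 + O(n^38). (Equivalently, Faulhaber's formula gives the same leading term.)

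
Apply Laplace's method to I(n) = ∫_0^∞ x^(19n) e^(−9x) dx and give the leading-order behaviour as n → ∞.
I(n) ~ (sqrt(2π·19n) / 9) · (19n/(9e))^(19n)

Write the integrand as exp(19n ln x − 9x) and set f(x) = 19n ln x − 9x. Then f'(x) = 19n/x − 9 = 0 at x* = 19n/9, and f''(x*) = −19n/x*^2 = −9^2/(19n). Laplace's method (interior maximum) gives
  I(n) ~ e^(f(x*)) · sqrt(2π / |f''(x*)|)
        = exp(19n ln(19n/9) − 19n) · sqrt(2π · 19n / 9^2)
        = (19n/9)^(19n) e^(−19n) · sqrt(2π·19n) / 9
        = (sqrt(2π·19n) / 9) · (19n/(9e))^(19n).
This matches Γ(19n+1)/9^(19n+1) with Stirling applied to Γ.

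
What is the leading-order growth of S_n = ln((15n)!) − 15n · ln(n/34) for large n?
S_n ~ 15n · (ln 510 − 1) + O(ln n)

Stirling: ln((15n)!) = 15n ln(15n) − 15n + O(ln n).
  S_n = 15n ln(15n) − 15n − 15n ln(n/34) + O(ln n)
      = 15n ln(15n) − 15n ln n + 15n ln 34 − 15n + O(ln n)
      = 15n ln 15 + 15n ln 34 − 15n + O(ln n)
      = 15n (ln 510 − 1) + O(ln n).
Numerically ln(510) − 1 ≈ 5.2344.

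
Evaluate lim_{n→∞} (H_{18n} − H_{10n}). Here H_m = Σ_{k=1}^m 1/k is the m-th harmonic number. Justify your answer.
lim = ln(18/10) = ln(9/5)

Euler-Maclaurin gives H_m = ln m + γ + 1/(2m) + O(1/m^2). The γ and O(1/m) terms cancel in the difference:
  H_{18n} − H_{10n} = ln(18n) − ln(10n) + O(1/n) = ln(18/10) + O(1/n).
Hence the limit is ln(18/10) = ln(9/5).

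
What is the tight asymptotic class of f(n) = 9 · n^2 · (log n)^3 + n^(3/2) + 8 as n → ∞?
f(n) ∈ Θ(n^2 · (log n)^3)

Compare the terms by growth order. For large n, n^a · (log n)^b dominates n^a' · (log n)^b' iff a > a', or (a = a' and b > b'). Ranking the 3 terms shows the dominant one is 9 · n^2 · (log n)^3. Hence f(n) ∈ Θ(n^2 · (log n)^3).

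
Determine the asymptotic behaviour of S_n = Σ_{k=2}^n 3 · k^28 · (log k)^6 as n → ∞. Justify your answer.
S_n ~ 3 · n^29 · (log n)^6 / 29

By integral comparison, S_n = ∫_1^n 3 · x^28 · (log x)^6 dx + O(n^28 · (log n)^6). For the integral, the leading term of ∫_1^n x^28 (log x)^6 dx is n^29/29 · (log n)^6 (by repeated integration by parts; each step lowers the log-exponent and produces a relatively O(1/log n) correction). Hence S_n ~ 3 · n^29 · (log n)^6 / 29.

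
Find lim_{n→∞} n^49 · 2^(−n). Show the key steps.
lim = 0

Exponentials with base > 1 dominate every fixed polynomial: for any fixed c, n^c / 2^n → 0 as n → ∞ (e.g. by the ratio test, or by writing 2^n = e^(n ln 2) and noting e^(n ln 2) / n^c → ∞). Hence n^49 · 2^(−n) = n^49 / 2^n → 0.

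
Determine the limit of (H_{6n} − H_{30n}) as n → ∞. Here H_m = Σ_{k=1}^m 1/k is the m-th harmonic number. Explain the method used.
lim = ln(6/30) = −ln 5

Euler-Maclaurin gives H_m = ln m + γ + 1/(2m) + O(1/m^2). The γ and O(1/m) terms cancel in the difference:
  H_{6n} − H_{30n} = ln(6n) − ln(30n) + O(1/n) = ln(6/30) + O(1/n).
Hence the limit is ln(6/30) = −ln 5.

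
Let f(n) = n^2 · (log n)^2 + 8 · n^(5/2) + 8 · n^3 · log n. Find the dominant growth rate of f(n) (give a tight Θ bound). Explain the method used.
f(n) ∈ Θ(n^3 · log n)

Compare the terms by growth order. For large n, n^a · (log n)^b dominates n^a' · (log n)^b' iff a > a', or (a = a' and b > b'). Ranking the 3 terms shows the dominant one is 8 · n^3 · log n. Hence f(n) ∈ Θ(n^3 · log n).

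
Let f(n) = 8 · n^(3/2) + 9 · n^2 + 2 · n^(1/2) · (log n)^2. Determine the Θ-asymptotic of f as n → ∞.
f(n) ∈ Θ(n^2)

Compare the terms by growth order. For large n, n^a · (log n)^b dominates n^a' · (log n)^b' iff a > a', or (a = a' and b > b'). Ranking the 3 terms shows the dominant one is 9 · n^2. Hence f(n) ∈ Θ(n^2).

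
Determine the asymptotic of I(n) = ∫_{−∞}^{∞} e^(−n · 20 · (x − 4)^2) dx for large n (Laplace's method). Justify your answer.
I(n) = sqrt(π/(20n))

Here φ(x) = 20 · (x − 4)^2 has its unique minimum at x* = 4 with φ(x*) = 0 and φ''(x*) = 40. Laplace's method gives
  I(n) ~ e^(−n φ(x*)) · sqrt(2π / (n · φ''(x*))) = sqrt(2π / (40n)) = sqrt(π/(20n)).
This is exact: substituting u = (x − 4)·sqrt(20n) gives I(n) = (1/sqrt(20n)) ∫_{−∞}^{∞} e^(−u^2) du = sqrt(π/(20n)).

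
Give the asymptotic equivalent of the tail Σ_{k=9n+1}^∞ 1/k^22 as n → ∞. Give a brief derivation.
Σ_{k>9n} 1/k^22 ~ 1/(21 · (9n)^21)

Compare to the integral: ∫_{9n}^∞ x^(−22) dx = [−x^(−21)/21]_{9n}^∞ = 1/((22−1)·(9n)^21). Euler-Maclaurin then gives
  Σ_{k>9n} 1/k^22 = ∫_{9n}^∞ dx/x^22 − 1/(2·(9n)^22) + O(1/(9n)^23).
(Equivalently this is ζ(22) − Σ_{k≤9n} 1/k^22.)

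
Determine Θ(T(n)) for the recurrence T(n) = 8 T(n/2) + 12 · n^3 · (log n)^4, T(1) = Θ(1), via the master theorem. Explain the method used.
T(n) = Θ(n^3 · (log n)^5)

Here log_2 8 = 3 and f(n) = 12 · n^3 · (log n)^4 = Θ(n^(log_2 8) · (log n)^4). This is the extended Case 2 of the master theorem (f matches the critical exponent up to log factors), giving T(n) = Θ(n^(log_2 8) · (log n)^(4+1)) = Θ(n^3 · (log n)^5).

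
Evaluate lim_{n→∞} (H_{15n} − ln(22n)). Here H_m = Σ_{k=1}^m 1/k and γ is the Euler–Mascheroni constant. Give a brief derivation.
lim = ln(15/22) + γ

By Euler-Maclaurin, H_m = ln m + γ + O(1/m). So
  H_{15n} − ln(22n) = ln(15n) + γ − ln(22n) + O(1/n)
                       = ln(15/22) + γ + O(1/n).
Hence the limit is ln(15/22) + γ.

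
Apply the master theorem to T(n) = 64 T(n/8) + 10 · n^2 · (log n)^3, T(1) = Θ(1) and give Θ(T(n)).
T(n) = Θ(n^2 · (log n)^4)

Here log_8 64 = 2 and f(n) = 10 · n^2 · (log n)^3 = Θ(n^(log_8 64) · (log n)^3). This is the extended Case 2 of the master theorem (f matches the critical exponent up to log factors), giving T(n) = Θ(n^(log_8 64) · (log n)^(3+1)) = Θ(n^2 · (log n)^4).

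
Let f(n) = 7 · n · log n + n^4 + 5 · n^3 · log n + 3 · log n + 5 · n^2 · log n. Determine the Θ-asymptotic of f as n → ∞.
f(n) ∈ Θ(n^4)

Compare the terms by growth order. For large n, n^a · (log n)^b dominates n^a' · (log n)^b' iff a > a', or (a = a' and b > b'). Ranking the 5 terms shows the dominant one is n^4. Hence f(n) ∈ Θ(n^4).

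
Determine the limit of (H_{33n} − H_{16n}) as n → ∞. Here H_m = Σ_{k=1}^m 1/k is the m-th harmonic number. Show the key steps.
lim = ln(33/16)

Euler-Maclaurin gives H_m = ln m + γ + 1/(2m) + O(1/m^2). The γ and O(1/m) terms cancel in the difference:
  H_{33n} − H_{16n} = ln(33n) − ln(16n) + O(1/n) = ln(33/16) + O(1/n).
Hence the limit is ln(33/16).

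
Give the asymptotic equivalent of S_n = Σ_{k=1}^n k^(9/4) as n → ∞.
S_n ~ (4/13) · n^(13/4)

Integral comparison: Σ_{k=1}^n k^(9/4) = ∫_0^n x^(9/4) dx + O(n^(9/4)). The integral is n^(1 + 9/4) / (1 + 9/4) = n^((9+4)/4) / ((9+4)/4) = (4/13) · n^(13/4).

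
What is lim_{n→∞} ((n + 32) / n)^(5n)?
lim = e^160

Rewrite as (1 + 32/n)^(5n). By the standard limit (1 + x/n)^n → e^x, we have (1 + 32/n)^n → e^32, and raising to the 5th power gives e^160.
More precisely, ln[(1 + 32/n)^(5n)] = 5n · ln(1 + 32/n) = 5n · (32/n + O(1/n^2)) = 160 + O(1/n) → 160.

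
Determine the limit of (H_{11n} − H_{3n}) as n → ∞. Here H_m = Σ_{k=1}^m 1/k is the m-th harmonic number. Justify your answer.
lim = ln(11/3)

Euler-Maclaurin gives H_m = ln m + γ + 1/(2m) + O(1/m^2). The γ and O(1/m) terms cancel in the difference:
  H_{11n} − H_{3n} = ln(11n) − ln(3n) + O(1/n) = ln(11/3) + O(1/n).
Hence the limit is ln(11/3).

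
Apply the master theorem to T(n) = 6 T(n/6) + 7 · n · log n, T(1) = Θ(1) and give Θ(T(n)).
T(n) = Θ(n · (log n)^2)

Here log_6 6 = 1 and f(n) = 7 · n · log n = Θ(n^(log_6 6) · (log n)^1). This is the extended Case 2 of the master theorem (f matches the critical exponent up to log factors), giving T(n) = Θ(n^(log_6 6) · (log n)^(1+1)) = Θ(n · (log n)^2).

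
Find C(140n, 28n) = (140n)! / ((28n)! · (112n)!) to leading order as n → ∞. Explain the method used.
C(140n, 28n) ~ (3125/256)^(28n) · sqrt(5/(8π·28n))

Write N = 28n. Apply Stirling to each factorial:
  (5N)! ~ sqrt(2π·5N) · (5N/e)^(5N),
  N! ~ sqrt(2π N) · (N/e)^N,
  (4N)! ~ sqrt(2π·4N) · (4N/e)^(4N).
The exponential factors combine to (5N)^(5N) / (N^N · (4N)^(4N)) = 5^(5N)/4^(4N) = (5^5/4^4)^N = (3125/256)^N.
The square-root prefactors combine to sqrt(2π·5N) / (sqrt(2π N)·sqrt(2π·4N)) = sqrt(5 / (2π·4·N)) = sqrt(5/(8π·28n)).
Substituting N = 28n: C(140n, 28n) ~ (3125/256)^(28n) · sqrt(5/(8π·28n)).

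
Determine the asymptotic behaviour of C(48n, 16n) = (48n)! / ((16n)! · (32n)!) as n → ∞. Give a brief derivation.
C(48n, 16n) ~ (27/4)^(16n) · sqrt(3/(4π·16n))

Write N = 16n. Apply Stirling to each factorial:
  (3N)! ~ sqrt(2π·3N) · (3N/e)^(3N),
  N! ~ sqrt(2π N) · (N/e)^N,
  (2N)! ~ sqrt(2π·2N) · (2N/e)^(2N).
The exponential factors combine to (3N)^(3N) / (N^N · (2N)^(2N)) = 3^(3N)/2^(2N) = (3^3/2^2)^N = (27/4)^N.
The square-root prefactors combine to sqrt(2π·3N) / (sqrt(2π N)·sqrt(2π·2N)) = sqrt(3 / (2π·2·N)) = sqrt(3/(4π·16n)).
Substituting N = 16n: C(48n, 16n) ~ (27/4)^(16n) · sqrt(3/(4π·16n)).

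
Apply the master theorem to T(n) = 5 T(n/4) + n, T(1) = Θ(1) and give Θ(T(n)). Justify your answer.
T(n) = Θ(n^(log_4 5))

Master theorem: compare f(n) = n to n^(log_4 5) where log_4 5 ≈ 1.161. Since 1 < log_4 5, we have f(n) = O(n^(log_4 5 − ε)) for some ε > 0 — Case 1. Hence T(n) = Θ(n^(log_4 5)).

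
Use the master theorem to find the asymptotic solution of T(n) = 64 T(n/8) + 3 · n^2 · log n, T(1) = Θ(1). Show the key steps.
T(n) = Θ(n^2 · (log n)^2)

Here log_8 64 = 2 and f(n) = 3 · n^2 · log n = Θ(n^(log_8 64) · (log n)^1). This is the extended Case 2 of the master theorem (f matches the critical exponent up to log factors), giving T(n) = Θ(n^(log_8 64) · (log n)^(1+1)) = Θ(n^2 · (log n)^2).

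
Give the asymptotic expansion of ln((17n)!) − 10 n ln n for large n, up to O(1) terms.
ln((17n)!) − 10 n ln n = 7 n ln n + 17(ln 17 − 1) n + (1/2) ln(2π·17n) + O(1/n)

Stirling: ln((17n)!) = 17n ln(17n) − 17n + (1/2) ln(2π·17n) + O(1/n).
Expand 17n ln(17n) = 17n (ln n + ln 17) = 17n ln n + 17n ln 17.
Subtract 10n ln n: leading term is (17 − 10) n ln n = 7 n ln n. The next term is 17n ln 17 − 17n = 17(ln 17 − 1) n. Then the (1/2) ln(2π·17n) correction.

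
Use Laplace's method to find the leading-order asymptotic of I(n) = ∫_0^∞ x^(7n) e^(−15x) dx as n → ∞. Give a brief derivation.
I(n) ~ (sqrt(2π·7n) / 15) · (7n/(15e))^(7n)

Write the integrand as exp(7n ln x − 15x) and set f(x) = 7n ln x − 15x. Then f'(x) = 7n/x − 15 = 0 at x* = 7n/15, and f''(x*) = −7n/x*^2 = −15^2/(7n). Laplace's method (interior maximum) gives
  I(n) ~ e^(f(x*)) · sqrt(2π / |f''(x*)|)
        = exp(7n ln(7n/15) − 7n) · sqrt(2π · 7n / 15^2)
        = (7n/15)^(7n) e^(−7n) · sqrt(2π·7n) / 15
        = (sqrt(2π·7n) / 15) · (7n/(15e))^(7n).
This matches Γ(7n+1)/15^(7n+1) with Stirling applied to Γ.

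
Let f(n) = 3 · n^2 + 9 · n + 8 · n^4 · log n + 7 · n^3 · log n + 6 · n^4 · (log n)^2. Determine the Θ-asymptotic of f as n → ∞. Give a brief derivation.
f(n) ∈ Θ(n^4 · (log n)^2)

Compare the terms by growth order. For large n, n^a · (log n)^b dominates n^a' · (log n)^b' iff a > a', or (a = a' and b > b'). Ranking the 5 terms shows the dominant one is 6 · n^4 · (log n)^2. Hence f(n) ∈ Θ(n^4 · (log n)^2).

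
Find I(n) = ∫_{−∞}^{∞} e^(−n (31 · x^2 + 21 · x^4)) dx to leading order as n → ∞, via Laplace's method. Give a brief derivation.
I(n) ~ sqrt(π/(31n))

φ(x) = 31 · x^2 + 21 · x^4 has its unique global minimum at x* = 0 (since φ'(x) = 62x + 84x^3 = 0 only at x = 0 for real x with both coefficients positive, and φ → ∞ as |x| → ∞). At x* = 0, φ(0) = 0 and φ''(0) = 62. Laplace's method then gives
  I(n) ~ sqrt(2π / (n · φ''(0))) · e^(−n φ(0)) = sqrt(2π / (62n)) = sqrt(π/(31n)).
The 21 · x^4 term contributes only at subleading order (an O(1/n) relative correction).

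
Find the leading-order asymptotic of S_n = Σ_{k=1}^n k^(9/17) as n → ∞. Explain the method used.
S_n ~ (17/26) · n^(26/17)

Integral comparison: Σ_{k=1}^n k^(9/17) = ∫_0^n x^(9/17) dx + O(n^(9/17)). The integral is n^(1 + 9/17) / (1 + 9/17) = n^((9+17)/17) / ((9+17)/17) = (17/26) · n^(26/17).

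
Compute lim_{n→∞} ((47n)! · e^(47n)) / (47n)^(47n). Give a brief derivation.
lim = ∞

Stirling: (47n)! ~ sqrt(2π·47n) · (47n/e)^(47n). Hence
  (47n)! · e^(47n) / (47n)^(47n) ~ sqrt(2π·47n) = sqrt(2π·47) · sqrt(n) → ∞.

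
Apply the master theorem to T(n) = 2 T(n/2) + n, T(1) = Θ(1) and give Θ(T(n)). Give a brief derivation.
T(n) = Θ(n log n)

log_2 2 = 1, and f(n) = n = Θ(n^(log_2 2)). This is Case 2 of the master theorem: T(n) = Θ(f(n) · log n) = Θ(n log n).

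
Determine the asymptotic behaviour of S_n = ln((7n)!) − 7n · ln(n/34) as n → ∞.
S_n ~ 7n · (ln 238 − 1) + O(ln n)

Stirling: ln((7n)!) = 7n ln(7n) − 7n + O(ln n).
  S_n = 7n ln(7n) − 7n − 7n ln(n/34) + O(ln n)
      = 7n ln(7n) − 7n ln n + 7n ln 34 − 7n + O(ln n)
      = 7n ln 7 + 7n ln 34 − 7n + O(ln n)
      = 7n (ln 238 − 1) + O(ln n).
Numerically ln(238) − 1 ≈ 4.4723.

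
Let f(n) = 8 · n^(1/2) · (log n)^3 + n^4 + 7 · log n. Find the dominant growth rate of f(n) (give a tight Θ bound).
f(n) ∈ Θ(n^4)

Compare the terms by growth order. For large n, n^a · (log n)^b dominates n^a' · (log n)^b' iff a > a', or (a = a' and b > b'). Ranking the 3 terms shows the dominant one is n^4. Hence f(n) ∈ Θ(n^4).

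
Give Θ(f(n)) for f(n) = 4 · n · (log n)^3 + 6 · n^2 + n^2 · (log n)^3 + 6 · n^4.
f(n) ∈ Θ(n^4)

Compare the terms by growth order. For large n, n^a · (log n)^b dominates n^a' · (log n)^b' iff a > a', or (a = a' and b > b'). Ranking the 4 terms shows the dominant one is 6 · n^4. Hence f(n) ∈ Θ(n^4).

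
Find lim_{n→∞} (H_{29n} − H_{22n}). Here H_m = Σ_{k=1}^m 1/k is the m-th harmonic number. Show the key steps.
lim = ln(29/22)

Euler-Maclaurin gives H_m = ln m + γ + 1/(2m) + O(1/m^2). The γ and O(1/m) terms cancel in the difference:
  H_{29n} − H_{22n} = ln(29n) − ln(22n) + O(1/n) = ln(29/22) + O(1/n).
Hence the limit is ln(29/22).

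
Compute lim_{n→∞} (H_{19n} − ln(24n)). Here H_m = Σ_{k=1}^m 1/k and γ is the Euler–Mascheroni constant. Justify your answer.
lim = ln(19/24) + γ

By Euler-Maclaurin, H_m = ln m + γ + O(1/m). So
  H_{19n} − ln(24n) = ln(19n) + γ − ln(24n) + O(1/n)
                       = ln(19/24) + γ + O(1/n).
Hence the limit is ln(19/24) + γ.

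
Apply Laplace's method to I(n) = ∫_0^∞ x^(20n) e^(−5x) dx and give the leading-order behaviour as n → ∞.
I(n) ~ (sqrt(2π·20n) / 5) · (20n/(5e))^(20n)

Write the integrand as exp(20n ln x − 5x) and set f(x) = 20n ln x − 5x. Then f'(x) = 20n/x − 5 = 0 at x* = 20n/5, and f''(x*) = −20n/x*^2 = −5^2/(20n). Laplace's method (interior maximum) gives
  I(n) ~ e^(f(x*)) · sqrt(2π / |f''(x*)|)
        = exp(20n ln(20n/5) − 20n) · sqrt(2π · 20n / 5^2)
        = (20n/5)^(20n) e^(−20n) · sqrt(2π·20n) / 5
        = (sqrt(2π·20n) / 5) · (20n/(5e))^(20n).
This matches Γ(20n+1)/5^(20n+1) with Stirling applied to Γ.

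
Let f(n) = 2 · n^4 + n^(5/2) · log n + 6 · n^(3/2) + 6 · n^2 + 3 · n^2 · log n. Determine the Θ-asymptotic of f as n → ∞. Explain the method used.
f(n) ∈ Θ(n^4)

Compare the terms by growth order. For large n, n^a · (log n)^b dominates n^a' · (log n)^b' iff a > a', or (a = a' and b > b'). Ranking the 5 terms shows the dominant one is 2 · n^4. Hence f(n) ∈ Θ(n^4).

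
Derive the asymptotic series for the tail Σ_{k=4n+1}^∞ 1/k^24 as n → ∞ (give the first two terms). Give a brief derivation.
Σ_{k>4n} 1/k^24 = 1/(23 · (4n)^23) − 1/(2 · (4n)^24) + O(1/(4n)^25)

Compare to the integral: ∫_{4n}^∞ x^(−24) dx = [−x^(−23)/23]_{4n}^∞ = 1/((24−1)·(4n)^23). The Euler-Maclaurin correction adds −f(4n)/2 = −1/(2·(4n)^24). Euler-Maclaurin then gives
  Σ_{k>4n} 1/k^24 = ∫_{4n}^∞ dx/x^24 − 1/(2·(4n)^24) + O(1/(4n)^25).
(Equivalently this is ζ(24) − Σ_{k≤4n} 1/k^24.)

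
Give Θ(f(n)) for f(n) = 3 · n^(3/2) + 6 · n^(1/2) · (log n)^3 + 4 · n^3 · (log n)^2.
f(n) ∈ Θ(n^3 · (log n)^2)

Compare the terms by growth order. For large n, n^a · (log n)^b dominates n^a' · (log n)^b' iff a > a', or (a = a' and b > b'). Ranking the 3 terms shows the dominant one is 4 · n^3 · (log n)^2. Hence f(n) ∈ Θ(n^3 · (log n)^2).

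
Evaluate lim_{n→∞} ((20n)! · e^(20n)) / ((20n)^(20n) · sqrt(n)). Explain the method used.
lim = sqrt(2π·20)

Stirling: (20n)! ~ sqrt(2π·20n) · (20n/e)^(20n). Hence
  (20n)! · e^(20n) / (20n)^(20n) ~ sqrt(2π·20n).
Dividing by sqrt(n): sqrt(2π·20n) / sqrt(n) = sqrt(2π·20) · n^((1−1)/2), so the limit is sqrt(2π·20).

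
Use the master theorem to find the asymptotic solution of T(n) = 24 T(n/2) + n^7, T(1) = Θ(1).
T(n) = Θ(n^7)

log_2 24 ≈ 4.585. f(n) = n^7 dominates n^(log_2 24) since 7 > 4.585, and the regularity condition a·f(n/b) = 24·(n/2)^7 = (24/128)·n^7 ≤ c·f(n) holds with c = 24/128 ≈ 0.188 < 1. So this is Case 3: T(n) = Θ(f(n)) = Θ(n^7).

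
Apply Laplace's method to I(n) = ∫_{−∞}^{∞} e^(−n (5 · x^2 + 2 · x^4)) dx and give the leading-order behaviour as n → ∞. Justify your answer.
I(n) ~ sqrt(π/(5n))

φ(x) = 5 · x^2 + 2 · x^4 has its unique global minimum at x* = 0 (since φ'(x) = 10x + 8x^3 = 0 only at x = 0 for real x with both coefficients positive, and φ → ∞ as |x| → ∞). At x* = 0, φ(0) = 0 and φ''(0) = 10. Laplace's method then gives
  I(n) ~ sqrt(2π / (n · φ''(0))) · e^(−n φ(0)) = sqrt(2π / (10n)) = sqrt(π/(5n)).
The 2 · x^4 term contributes only at subleading order (an O(1/n) relative correction).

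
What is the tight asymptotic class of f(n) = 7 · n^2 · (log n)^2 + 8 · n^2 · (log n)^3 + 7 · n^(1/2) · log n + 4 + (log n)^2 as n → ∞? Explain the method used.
f(n) ∈ Θ(n^2 · (log n)^3)

Compare the terms by growth order. For large n, n^a · (log n)^b dominates n^a' · (log n)^b' iff a > a', or (a = a' and b > b'). Ranking the 5 terms shows the dominant one is 8 · n^2 · (log n)^3. Hence f(n) ∈ Θ(n^2 · (log n)^3).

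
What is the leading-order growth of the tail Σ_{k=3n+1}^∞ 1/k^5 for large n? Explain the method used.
Σ_{k>3n} 1/k^5 ~ 1/(4 · (3n)^4)

Compare to the integral: ∫_{3n}^∞ x^(−5) dx = [−x^(−4)/4]_{3n}^∞ = 1/((5−1)·(3n)^4). Euler-Maclaurin then gives
  Σ_{k>3n} 1/k^5 = ∫_{3n}^∞ dx/x^5 − 1/(2·(3n)^5) + O(1/(3n)^6).
(Equivalently this is ζ(5) − Σ_{k≤3n} 1/k^5.)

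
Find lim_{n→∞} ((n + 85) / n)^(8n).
lim = e^680

Rewrite as (1 + 85/n)^(8n). By the standard limit (1 + x/n)^n → e^x, we have (1 + 85/n)^n → e^85, and raising to the 8th power gives e^680.
More precisely, ln[(1 + 85/n)^(8n)] = 8n · ln(1 + 85/n) = 8n · (85/n + O(1/n^2)) = 680 + O(1/n) → 680.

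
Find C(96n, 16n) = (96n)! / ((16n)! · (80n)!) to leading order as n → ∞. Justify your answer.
C(96n, 16n) ~ (46656/3125)^(16n) · sqrt(3/(5π·16n))

Write N = 16n. Apply Stirling to each factorial:
  (6N)! ~ sqrt(2π·6N) · (6N/e)^(6N),
  N! ~ sqrt(2π N) · (N/e)^N,
  (5N)! ~ sqrt(2π·5N) · (5N/e)^(5N).
The exponential factors combine to (6N)^(6N) / (N^N · (5N)^(5N)) = 6^(6N)/5^(5N) = (6^6/5^5)^N = (46656/3125)^N.
The square-root prefactors combine to sqrt(2π·6N) / (sqrt(2π N)·sqrt(2π·5N)) = sqrt(6 / (2π·5·N)) = sqrt(3/(5π·16n)).
Substituting N = 16n: C(96n, 16n) ~ (46656/3125)^(16n) · sqrt(3/(5π·16n)).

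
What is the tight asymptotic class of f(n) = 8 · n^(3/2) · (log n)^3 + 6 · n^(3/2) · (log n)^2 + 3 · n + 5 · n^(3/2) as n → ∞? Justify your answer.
f(n) ∈ Θ(n^(3/2) · (log n)^3)

Compare the terms by growth order. For large n, n^a · (log n)^b dominates n^a' · (log n)^b' iff a > a', or (a = a' and b > b'). Ranking the 4 terms shows the dominant one is 8 · n^(3/2) · (log n)^3. Hence f(n) ∈ Θ(n^(3/2) · (log n)^3).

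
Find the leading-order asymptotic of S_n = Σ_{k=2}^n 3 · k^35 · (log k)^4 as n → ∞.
S_n ~ n^36 · (log n)^4 / 12

By integral comparison, S_n = ∫_1^n 3 · x^35 · (log x)^4 dx + O(n^35 · (log n)^4). For the integral, the leading term of ∫_1^n x^35 (log x)^4 dx is n^36/36 · (log n)^4 (by repeated integration by parts; each step lowers the log-exponent and produces a relatively O(1/log n) correction). Hence S_n ~ n^36 · (log n)^4 / 12.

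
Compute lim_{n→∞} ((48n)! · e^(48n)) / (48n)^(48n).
lim = ∞

Stirling: (48n)! ~ sqrt(2π·48n) · (48n/e)^(48n). Hence
  (48n)! · e^(48n) / (48n)^(48n) ~ sqrt(2π·48n) = sqrt(2π·48) · sqrt(n) → ∞.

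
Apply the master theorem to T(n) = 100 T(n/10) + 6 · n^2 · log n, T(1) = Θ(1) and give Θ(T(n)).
T(n) = Θ(n^2 · (log n)^2)

Here log_10 100 = 2 and f(n) = 6 · n^2 · log n = Θ(n^(log_10 100) · (log n)^1). This is the extended Case 2 of the master theorem (f matches the critical exponent up to log factors), giving T(n) = Θ(n^(log_10 100) · (log n)^(1+1)) = Θ(n^2 · (log n)^2).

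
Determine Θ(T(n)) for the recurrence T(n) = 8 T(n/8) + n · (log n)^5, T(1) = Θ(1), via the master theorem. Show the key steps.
T(n) = Θ(n · (log n)^6)

Here log_8 8 = 1 and f(n) = n · (log n)^5 = Θ(n^(log_8 8) · (log n)^5). This is the extended Case 2 of the master theorem (f matches the critical exponent up to log factors), giving T(n) = Θ(n^(log_8 8) · (log n)^(5+1)) = Θ(n · (log n)^6).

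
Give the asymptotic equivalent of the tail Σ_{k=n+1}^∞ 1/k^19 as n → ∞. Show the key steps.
Σ_{k>n} 1/k^19 ~ 1/(18 · n^18)

Compare to the integral: ∫_{n}^∞ x^(−19) dx = [−x^(−18)/18]_{n}^∞ = 1/((19−1)·n^18). Euler-Maclaurin then gives
  Σ_{k>n} 1/k^19 = ∫_{n}^∞ dx/x^19 − 1/(2·n^19) + O(1/n^20).
(Equivalently this is ζ(19) − Σ_{k≤n} 1/k^19.)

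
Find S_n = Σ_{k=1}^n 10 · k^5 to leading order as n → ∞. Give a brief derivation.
S_n ~ 5 · n^6 / 3

By integral comparison (Euler-Maclaurin), Σ_{k=1}^n 10 · k^5 = 10 · ∫_0^n x^5 dx + O(n^5) = 10 · n^6/6 = 5 · n^6 / 3 + O(n^5). (Equivalently, Faulhaber's formula gives the same leading term.)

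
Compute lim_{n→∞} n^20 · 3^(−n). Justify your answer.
lim = 0

Exponentials with base > 1 dominate every fixed polynomial: for any fixed c, n^c / 3^n → 0 as n → ∞ (e.g. by the ratio test, or by writing 3^n = e^(n ln 3) and noting e^(n ln 3) / n^c → ∞). Hence n^20 · 3^(−n) = n^20 / 3^n → 0.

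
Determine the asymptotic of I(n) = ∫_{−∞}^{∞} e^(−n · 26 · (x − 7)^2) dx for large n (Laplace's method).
I(n) = sqrt(π/(26n))

Here φ(x) = 26 · (x − 7)^2 has its unique minimum at x* = 7 with φ(x*) = 0 and φ''(x*) = 52. Laplace's method gives
  I(n) ~ e^(−n φ(x*)) · sqrt(2π / (n · φ''(x*))) = sqrt(2π / (52n)) = sqrt(π/(26n)).
This is exact: substituting u = (x − 7)·sqrt(26n) gives I(n) = (1/sqrt(26n)) ∫_{−∞}^{∞} e^(−u^2) du = sqrt(π/(26n)).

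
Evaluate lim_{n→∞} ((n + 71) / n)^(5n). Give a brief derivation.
lim = e^355

Rewrite as (1 + 71/n)^(5n). By the standard limit (1 + x/n)^n → e^x, we have (1 + 71/n)^n → e^71, and raising to the 5th power gives e^355.
More precisely, ln[(1 + 71/n)^(5n)] = 5n · ln(1 + 71/n) = 5n · (71/n + O(1/n^2)) = 355 + O(1/n) → 355.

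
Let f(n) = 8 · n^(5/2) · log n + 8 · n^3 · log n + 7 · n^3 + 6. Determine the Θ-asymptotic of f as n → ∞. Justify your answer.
f(n) ∈ Θ(n^3 · log n)

Compare the terms by growth order. For large n, n^a · (log n)^b dominates n^a' · (log n)^b' iff a > a', or (a = a' and b > b'). Ranking the 4 terms shows the dominant one is 8 · n^3 · log n. Hence f(n) ∈ Θ(n^3 · log n).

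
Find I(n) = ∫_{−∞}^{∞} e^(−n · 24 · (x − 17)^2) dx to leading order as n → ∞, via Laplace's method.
I(n) = sqrt(π/(24n))

Here φ(x) = 24 · (x − 17)^2 has its unique minimum at x* = 17 with φ(x*) = 0 and φ''(x*) = 48. Laplace's method gives
  I(n) ~ e^(−n φ(x*)) · sqrt(2π / (n · φ''(x*))) = sqrt(2π / (48n)) = sqrt(π/(24n)).
This is exact: substituting u = (x − 17)·sqrt(24n) gives I(n) = (1/sqrt(24n)) ∫_{−∞}^{∞} e^(−u^2) du = sqrt(π/(24n)).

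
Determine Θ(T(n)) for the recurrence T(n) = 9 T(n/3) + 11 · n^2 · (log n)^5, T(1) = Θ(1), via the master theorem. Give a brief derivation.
T(n) = Θ(n^2 · (log n)^6)

Here log_3 9 = 2 and f(n) = 11 · n^2 · (log n)^5 = Θ(n^(log_3 9) · (log n)^5). This is the extended Case 2 of the master theorem (f matches the critical exponent up to log factors), giving T(n) = Θ(n^(log_3 9) · (log n)^(5+1)) = Θ(n^2 · (log n)^6).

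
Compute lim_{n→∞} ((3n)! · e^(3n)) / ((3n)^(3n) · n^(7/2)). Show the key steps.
lim = 0

Stirling: (3n)! ~ sqrt(2π·3n) · (3n/e)^(3n). Hence
  (3n)! · e^(3n) / (3n)^(3n) ~ sqrt(2π·3n).
Dividing by n^(7/2): sqrt(2π·3n) / n^(7/2) = sqrt(2π·3) · n^((1−7)/2), so the expression behaves like sqrt(2π·3) · n^((1−7)/2) → 0.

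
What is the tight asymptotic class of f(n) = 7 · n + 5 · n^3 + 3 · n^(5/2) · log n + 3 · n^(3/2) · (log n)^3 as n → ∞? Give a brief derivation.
f(n) ∈ Θ(n^3)

Compare the terms by growth order. For large n, n^a · (log n)^b dominates n^a' · (log n)^b' iff a > a', or (a = a' and b > b'). Ranking the 4 terms shows the dominant one is 5 · n^3. Hence f(n) ∈ Θ(n^3).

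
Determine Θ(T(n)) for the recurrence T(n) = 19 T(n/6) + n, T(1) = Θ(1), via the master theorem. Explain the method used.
T(n) = Θ(n^(log_6 19))

Master theorem: compare f(n) = n to n^(log_6 19) where log_6 19 ≈ 1.643. Since 1 < log_6 19, we have f(n) = O(n^(log_6 19 − ε)) for some ε > 0 — Case 1. Hence T(n) = Θ(n^(log_6 19)).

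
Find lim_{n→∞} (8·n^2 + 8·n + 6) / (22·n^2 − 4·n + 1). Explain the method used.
lim = 8/22 = 4/11

For large n the leading n^2 terms dominate both numerator and denominator. Dividing top and bottom by n^2, every other term tends to 0, leaving 8/22 = 4/11.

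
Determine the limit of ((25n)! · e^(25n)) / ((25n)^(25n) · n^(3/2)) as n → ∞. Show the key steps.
lim = 0

Stirling: (25n)! ~ sqrt(2π·25n) · (25n/e)^(25n). Hence
  (25n)! · e^(25n) / (25n)^(25n) ~ sqrt(2π·25n).
Dividing by n^(3/2): sqrt(2π·25n) / n^(3/2) = sqrt(2π·25) · n^((1−3)/2), so the expression behaves like sqrt(2π·25) · n^((1−3)/2) → 0.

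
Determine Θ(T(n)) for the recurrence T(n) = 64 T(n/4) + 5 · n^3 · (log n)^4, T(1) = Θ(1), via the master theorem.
T(n) = Θ(n^3 · (log n)^5)

Here log_4 64 = 3 and f(n) = 5 · n^3 · (log n)^4 = Θ(n^(log_4 64) · (log n)^4). This is the extended Case 2 of the master theorem (f matches the critical exponent up to log factors), giving T(n) = Θ(n^(log_4 64) · (log n)^(4+1)) = Θ(n^3 · (log n)^5).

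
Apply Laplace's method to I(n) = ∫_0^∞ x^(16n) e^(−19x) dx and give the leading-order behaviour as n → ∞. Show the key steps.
I(n) ~ (sqrt(2π·16n) / 19) · (16n/(19e))^(16n)

Write the integrand as exp(16n ln x − 19x) and set f(x) = 16n ln x − 19x. Then f'(x) = 16n/x − 19 = 0 at x* = 16n/19, and f''(x*) = −16n/x*^2 = −19^2/(16n). Laplace's method (interior maximum) gives
  I(n) ~ e^(f(x*)) · sqrt(2π / |f''(x*)|)
        = exp(16n ln(16n/19) − 16n) · sqrt(2π · 16n / 19^2)
        = (16n/19)^(16n) e^(−16n) · sqrt(2π·16n) / 19
        = (sqrt(2π·16n) / 19) · (16n/(19e))^(16n).
This matches Γ(16n+1)/19^(16n+1) with Stirling applied to Γ.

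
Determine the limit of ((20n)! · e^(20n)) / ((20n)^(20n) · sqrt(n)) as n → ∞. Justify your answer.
lim = sqrt(2π·20)

Stirling: (20n)! ~ sqrt(2π·20n) · (20n/e)^(20n). Hence
  (20n)! · e^(20n) / (20n)^(20n) ~ sqrt(2π·20n).
Dividing by sqrt(n): sqrt(2π·20n) / sqrt(n) = sqrt(2π·20) · n^((1−1)/2), so the limit is sqrt(2π·20).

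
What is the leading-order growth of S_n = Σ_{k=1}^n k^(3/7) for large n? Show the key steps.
S_n ~ (7/10) · n^(10/7)

Integral comparison: Σ_{k=1}^n k^(3/7) = ∫_0^n x^(3/7) dx + O(n^(3/7)). The integral is n^(1 + 3/7) / (1 + 3/7) = n^((3+7)/7) / ((3+7)/7) = (7/10) · n^(10/7).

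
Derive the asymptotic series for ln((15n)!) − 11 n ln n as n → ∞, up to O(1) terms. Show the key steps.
ln((15n)!) − 11 n ln n = 4 n ln n + 15(ln 15 − 1) n + (1/2) ln(2π·15n) + O(1/n)

Stirling: ln((15n)!) = 15n ln(15n) − 15n + (1/2) ln(2π·15n) + O(1/n).
Expand 15n ln(15n) = 15n (ln n + ln 15) = 15n ln n + 15n ln 15.
Subtract 11n ln n: leading term is (15 − 11) n ln n = 4 n ln n. The next term is 15n ln 15 − 15n = 15(ln 15 − 1) n. Then the (1/2) ln(2π·15n) correction.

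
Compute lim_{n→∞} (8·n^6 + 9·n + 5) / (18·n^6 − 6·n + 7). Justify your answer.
lim = 8/18 = 4/9

For large n the leading n^6 terms dominate both numerator and denominator. Dividing top and bottom by n^6, every other term tends to 0, leaving 8/18 = 4/9.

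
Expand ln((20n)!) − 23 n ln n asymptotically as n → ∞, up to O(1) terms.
ln((20n)!) − 23 n ln n = −3 n ln n + 20(ln 20 − 1) n + (1/2) ln(2π·20n) + O(1/n)

Stirling: ln((20n)!) = 20n ln(20n) − 20n + (1/2) ln(2π·20n) + O(1/n).
Expand 20n ln(20n) = 20n (ln n + ln 20) = 20n ln n + 20n ln 20.
Subtract 23n ln n: leading term is (20 − 23) n ln n = −3 n ln n. The next term is 20n ln 20 − 20n = 20(ln 20 − 1) n. Then the (1/2) ln(2π·20n) correction.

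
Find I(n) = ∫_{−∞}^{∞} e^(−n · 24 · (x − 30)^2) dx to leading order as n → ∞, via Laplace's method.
I(n) = sqrt(π/(24n))

Here φ(x) = 24 · (x − 30)^2 has its unique minimum at x* = 30 with φ(x*) = 0 and φ''(x*) = 48. Laplace's method gives
  I(n) ~ e^(−n φ(x*)) · sqrt(2π / (n · φ''(x*))) = sqrt(2π / (48n)) = sqrt(π/(24n)).
This is exact: substituting u = (x − 30)·sqrt(24n) gives I(n) = (1/sqrt(24n)) ∫_{−∞}^{∞} e^(−u^2) du = sqrt(π/(24n)).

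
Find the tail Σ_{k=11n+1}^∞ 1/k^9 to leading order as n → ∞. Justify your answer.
Σ_{k>11n} 1/k^9 ~ 1/(8 · (11n)^8)

Compare to the integral: ∫_{11n}^∞ x^(−9) dx = [−x^(−8)/8]_{11n}^∞ = 1/((9−1)·(11n)^8). Euler-Maclaurin then gives
  Σ_{k>11n} 1/k^9 = ∫_{11n}^∞ dx/x^9 − 1/(2·(11n)^9) + O(1/(11n)^10).
(Equivalently this is ζ(9) − Σ_{k≤11n} 1/k^9.)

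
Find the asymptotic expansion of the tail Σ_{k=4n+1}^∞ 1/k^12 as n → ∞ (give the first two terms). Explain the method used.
Σ_{k>4n} 1/k^12 = 1/(11 · (4n)^11) − 1/(2 · (4n)^12) + O(1/(4n)^13)

Compare to the integral: ∫_{4n}^∞ x^(−12) dx = [−x^(−11)/11]_{4n}^∞ = 1/((12−1)·(4n)^11). The Euler-Maclaurin correction adds −f(4n)/2 = −1/(2·(4n)^12). Euler-Maclaurin then gives
  Σ_{k>4n} 1/k^12 = ∫_{4n}^∞ dx/x^12 − 1/(2·(4n)^12) + O(1/(4n)^13).
(Equivalently this is ζ(12) − Σ_{k≤4n} 1/k^12.)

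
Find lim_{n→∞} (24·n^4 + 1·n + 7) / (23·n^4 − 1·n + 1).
lim = 24/23

For large n the leading n^4 terms dominate both numerator and denominator. Dividing top and bottom by n^4, every other term tends to 0, leaving 24/23.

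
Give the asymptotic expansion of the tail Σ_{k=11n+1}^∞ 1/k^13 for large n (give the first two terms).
Σ_{k>11n} 1/k^13 = 1/(12 · (11n)^12) − 1/(2 · (11n)^13) + O(1/(11n)^14)

Compare to the integral: ∫_{11n}^∞ x^(−13) dx = [−x^(−12)/12]_{11n}^∞ = 1/((13−1)·(11n)^12). The Euler-Maclaurin correction adds −f(11n)/2 = −1/(2·(11n)^13). Euler-Maclaurin then gives
  Σ_{k>11n} 1/k^13 = ∫_{11n}^∞ dx/x^13 − 1/(2·(11n)^13) + O(1/(11n)^14).
(Equivalently this is ζ(13) − Σ_{k≤11n} 1/k^13.)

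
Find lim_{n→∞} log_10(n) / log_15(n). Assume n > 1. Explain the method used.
lim = ln(15) / ln(10) = log_10(15)

Change of base: log_10(n) = ln n / ln 10 and log_15(n) = ln n / ln 15. The ratio is (ln n / ln 10) · (ln 15 / ln n) = ln 15 / ln 10, a constant independent of n. So the limit is ln 15 / ln 10 = log_10(15).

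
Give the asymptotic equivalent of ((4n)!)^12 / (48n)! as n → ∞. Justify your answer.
((4n)!)^12/(48n)! ~ ((2π·4n)^(11/2) / sqrt(12)) · 12^(−12·4n)  →  0

Write N = 4n. Stirling: N! ~ sqrt(2π N)(N/e)^N and (12N)! ~ sqrt(2π·12N)·(12N/e)^(12N).
  (N!)^12/(12N)! ~ (2π N)^(12/2) (N/e)^(12N) / [sqrt(2π·12N) (12N/e)^(12N)]
     = (2π N)^(12/2) / sqrt(2π·12N) · (N/(12N))^(12N)
     = (2π N)^((12−1)/2) / sqrt(12) · 12^(−12N).
Since 12^12 > 1, the factor 12^(−12N) decays exponentially, so the ratio → 0. Substituting N = 4n gives the stated form.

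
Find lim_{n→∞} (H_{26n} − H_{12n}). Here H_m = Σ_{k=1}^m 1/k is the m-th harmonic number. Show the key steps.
lim = ln(26/12) = ln(13/6)

Euler-Maclaurin gives H_m = ln m + γ + 1/(2m) + O(1/m^2). The γ and O(1/m) terms cancel in the difference:
  H_{26n} − H_{12n} = ln(26n) − ln(12n) + O(1/n) = ln(26/12) + O(1/n).
Hence the limit is ln(26/12) = ln(13/6).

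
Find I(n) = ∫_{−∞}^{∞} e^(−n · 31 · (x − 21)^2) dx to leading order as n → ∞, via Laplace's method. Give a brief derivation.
I(n) = sqrt(π/(31n))

Here φ(x) = 31 · (x − 21)^2 has its unique minimum at x* = 21 with φ(x*) = 0 and φ''(x*) = 62. Laplace's method gives
  I(n) ~ e^(−n φ(x*)) · sqrt(2π / (n · φ''(x*))) = sqrt(2π / (62n)) = sqrt(π/(31n)).
This is exact: substituting u = (x − 21)·sqrt(31n) gives I(n) = (1/sqrt(31n)) ∫_{−∞}^{∞} e^(−u^2) du = sqrt(π/(31n)).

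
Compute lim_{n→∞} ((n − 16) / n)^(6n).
lim = e^(−96)

Rewrite as (1 − 16/n)^(6n). By the standard limit (1 + x/n)^n → e^x, we have (1 − 16/n)^n → e^(−16), and raising to the 6th power gives e^(−96).
More precisely, ln[(1 − 16/n)^(6n)] = 6n · ln(1 − 16/n) = 6n · (-16/n + O(1/n^2)) = -96 + O(1/n) → -96.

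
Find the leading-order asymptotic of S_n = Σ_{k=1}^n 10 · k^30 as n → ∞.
S_n ~ 10 · n^31 / 31

By integral comparison (Euler-Maclaurin), Σ_{k=1}^n 10 · k^30 = 10 · ∫_0^n x^30 dx + O(n^30) = 10 · n^31/31 + O(n^30). (Equivalently, Faulhaber's formula gives the same leading term.)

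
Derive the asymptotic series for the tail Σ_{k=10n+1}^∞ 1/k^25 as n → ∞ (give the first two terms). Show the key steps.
Σ_{k>10n} 1/k^25 = 1/(24 · (10n)^24) − 1/(2 · (10n)^25) + O(1/(10n)^26)

Compare to the integral: ∫_{10n}^∞ x^(−25) dx = [−x^(−24)/24]_{10n}^∞ = 1/((25−1)·(10n)^24). The Euler-Maclaurin correction adds −f(10n)/2 = −1/(2·(10n)^25). Euler-Maclaurin then gives
  Σ_{k>10n} 1/k^25 = ∫_{10n}^∞ dx/x^25 − 1/(2·(10n)^25) + O(1/(10n)^26).
(Equivalently this is ζ(25) − Σ_{k≤10n} 1/k^25.)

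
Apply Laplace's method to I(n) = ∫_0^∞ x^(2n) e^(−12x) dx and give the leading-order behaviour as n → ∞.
I(n) ~ (sqrt(2π·2n) / 12) · (2n/(12e))^(2n)

Write the integrand as exp(2n ln x − 12x) and set f(x) = 2n ln x − 12x. Then f'(x) = 2n/x − 12 = 0 at x* = 2n/12, and f''(x*) = −2n/x*^2 = −12^2/(2n). Laplace's method (interior maximum) gives
  I(n) ~ e^(f(x*)) · sqrt(2π / |f''(x*)|)
        = exp(2n ln(2n/12) − 2n) · sqrt(2π · 2n / 12^2)
        = (2n/12)^(2n) e^(−2n) · sqrt(2π·2n) / 12
        = (sqrt(2π·2n) / 12) · (2n/(12e))^(2n).
This matches Γ(2n+1)/12^(2n+1) with Stirling applied to Γ.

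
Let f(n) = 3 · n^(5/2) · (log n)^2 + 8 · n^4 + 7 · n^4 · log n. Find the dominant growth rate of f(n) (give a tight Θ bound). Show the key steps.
f(n) ∈ Θ(n^4 · log n)

Compare the terms by growth order. For large n, n^a · (log n)^b dominates n^a' · (log n)^b' iff a > a', or (a = a' and b > b'). Ranking the 3 terms shows the dominant one is 7 · n^4 · log n. Hence f(n) ∈ Θ(n^4 · log n).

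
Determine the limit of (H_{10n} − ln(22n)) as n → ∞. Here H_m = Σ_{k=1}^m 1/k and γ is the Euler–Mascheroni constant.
lim = ln(5/11) + γ

By Euler-Maclaurin, H_m = ln m + γ + O(1/m). So
  H_{10n} − ln(22n) = ln(10n) + γ − ln(22n) + O(1/n)
                       = ln(10/22) + γ + O(1/n).
Hence the limit is ln(10/22) + γ (= ln(5/11)).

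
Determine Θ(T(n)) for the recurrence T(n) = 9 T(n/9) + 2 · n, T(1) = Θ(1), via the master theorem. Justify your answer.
T(n) = Θ(n log n)

log_9 9 = 1, and f(n) = 2 · n = Θ(n^(log_9 9)). This is Case 2 of the master theorem: T(n) = Θ(f(n) · log n) = Θ(n log n).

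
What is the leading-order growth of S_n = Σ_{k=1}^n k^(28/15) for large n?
S_n ~ (15/43) · n^(43/15)

Integral comparison: Σ_{k=1}^n k^(28/15) = ∫_0^n x^(28/15) dx + O(n^(28/15)). The integral is n^(1 + 28/15) / (1 + 28/15) = n^((28+15)/15) / ((28+15)/15) = (15/43) · n^(43/15).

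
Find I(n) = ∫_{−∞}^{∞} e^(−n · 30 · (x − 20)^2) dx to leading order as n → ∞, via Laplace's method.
I(n) = sqrt(π/(30n))

Here φ(x) = 30 · (x − 20)^2 has its unique minimum at x* = 20 with φ(x*) = 0 and φ''(x*) = 60. Laplace's method gives
  I(n) ~ e^(−n φ(x*)) · sqrt(2π / (n · φ''(x*))) = sqrt(2π / (60n)) = sqrt(π/(30n)).
This is exact: substituting u = (x − 20)·sqrt(30n) gives I(n) = (1/sqrt(30n)) ∫_{−∞}^{∞} e^(−u^2) du = sqrt(π/(30n)).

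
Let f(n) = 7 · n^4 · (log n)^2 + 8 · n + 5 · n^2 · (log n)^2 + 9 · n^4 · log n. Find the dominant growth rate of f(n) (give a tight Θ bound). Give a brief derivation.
f(n) ∈ Θ(n^4 · (log n)^2)

Compare the terms by growth order. For large n, n^a · (log n)^b dominates n^a' · (log n)^b' iff a > a', or (a = a' and b > b'). Ranking the 4 terms shows the dominant one is 7 · n^4 · (log n)^2. Hence f(n) ∈ Θ(n^4 · (log n)^2).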